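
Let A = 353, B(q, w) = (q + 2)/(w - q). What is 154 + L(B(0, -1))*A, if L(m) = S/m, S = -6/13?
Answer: 3061/13 ≈ 235.46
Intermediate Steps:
S = -6/13 (S = -6*1/13 = -6/13 ≈ -0.46154)
B(q, w) = (2 + q)/(w - q)
L(m) = -6/(13*m)
154 + L(B(0, -1))*A = 154 - 6*(0 - 1*(-1))/(-2 - 1*0)/13*353 = 154 - 6*(0 + 1)/(-2 + 0)/13*353 = 154 - 6/(13*(-2/1))*353 = 154 - 6/(13*(1*(-2)))*353 = 154 - 6/13/(-2)*353 = 154 - 6/13*(-½)*353 = 154 + (3/13)*353 = 154 + 1059/13 = 3061/13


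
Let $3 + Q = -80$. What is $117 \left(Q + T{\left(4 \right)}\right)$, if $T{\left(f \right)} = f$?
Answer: $-9243$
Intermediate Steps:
$Q = -83$ ($Q = -3 - 80 = -83$)
$117 \left(Q + T{\left(4 \right)}\right) = 117 \left(-83 + 4\right) = 117 \left(-79\right) = -9243$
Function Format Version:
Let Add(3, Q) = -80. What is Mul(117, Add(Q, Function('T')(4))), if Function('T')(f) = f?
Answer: -9243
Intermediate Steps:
Q = -83 (Q = Add(-3, -80) = -83)
Mul(117, Add(Q, Function('T')(4))) = Mul(117, Add(-83, 4)) = Mul(117, -79) = -9243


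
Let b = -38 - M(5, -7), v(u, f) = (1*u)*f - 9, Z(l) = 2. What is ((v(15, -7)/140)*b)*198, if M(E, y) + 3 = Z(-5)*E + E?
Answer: 56430/7 ≈ 8061.4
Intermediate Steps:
v(u, f) = -9 + f*u (v(u, f) = u*f - 9 = f*u - 9 = -9 + f*u)
M(E, y) = -3 + 3*E (M(E, y) = -3 + (2*E + E) = -3 + 3*E)
b = -50 (b = -38 - (-3 + 3*5) = -38 - (-3 + 15) = -38 - 1*12 = -38 - 12 = -50)
((v(15, -7)/140)*b)*198 = (((-9 - 7*15)/140)*(-50))*198 = (((-9 - 105)*(1/140))*(-50))*198 = (-114*1/140*(-50))*198 = -57/70*(-50)*198 = (285/7)*198 = 56430/7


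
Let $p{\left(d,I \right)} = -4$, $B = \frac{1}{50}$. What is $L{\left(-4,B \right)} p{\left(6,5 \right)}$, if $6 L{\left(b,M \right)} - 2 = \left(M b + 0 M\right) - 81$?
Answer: $\frac{1318}{25} \approx 52.72$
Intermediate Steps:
$B = \frac{1}{50} \approx 0.02$
$L{\left(b,M \right)} = - \frac{79}{6} + \frac{M b}{6}$ ($L{\left(b,M \right)} = \frac{1}{3} + \frac{\left(M b + 0 M\right) - 81}{6} = \frac{1}{3} + \frac{\left(M b + 0\right) - 81}{6} = \frac{1}{3} + \frac{M b - 81}{6} = \frac{1}{3} + \frac{-81 + M b}{6} = \frac{1}{3} + \left(- \frac{27}{2} + \frac{M b}{6}\right) = - \frac{79}{6} + \frac{M b}{6}$)
$L{\left(-4,B \right)} p{\left(6,5 \right)} = \left(- \frac{79}{6} + \frac{1}{6} \cdot \frac{1}{50} \left(-4\right)\right) \left(-4\right) = \left(- \frac{79}{6} - \frac{1}{75}\right) \left(-4\right) = \left(- \frac{659}{50}\right) \left(-4\right) = \frac{1318}{25}$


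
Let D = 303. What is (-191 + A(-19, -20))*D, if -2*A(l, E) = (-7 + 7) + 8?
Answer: -59085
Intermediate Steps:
A(l, E) = -4 (A(l, E) = -((-7 + 7) + 8)/2 = -(0 + 8)/2 = -½*8 = -4)
(-191 + A(-19, -20))*D = (-191 - 4)*303 = -195*303 = -59085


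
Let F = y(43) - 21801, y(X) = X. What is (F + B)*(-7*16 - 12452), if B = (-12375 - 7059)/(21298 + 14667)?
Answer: 9831906737856/35965 ≈ 2.7337e+8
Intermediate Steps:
B = -19434/35965 ≈ -0.54036
F = -21758 (F = 43 - 21801 = -21758)
(F + B)*(-7*16 - 12452) = (-21758 - 19434/35965)*(-7*16 - 12452) = -782545904*(-112 - 12452)/35965 = -782545904/35965*(-12564) = 9831906737856/35965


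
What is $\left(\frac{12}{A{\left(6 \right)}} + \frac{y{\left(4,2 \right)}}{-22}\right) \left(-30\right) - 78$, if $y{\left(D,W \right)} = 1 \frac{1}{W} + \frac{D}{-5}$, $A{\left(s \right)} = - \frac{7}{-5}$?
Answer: $- \frac{51675}{154} \approx -335.55$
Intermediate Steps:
$A{\left(s \right)} = \frac{7}{5}$ ($A{\left(s \right)} = \left(-7\right) \left(- \frac{1}{5}\right) = \frac{7}{5}$)
$y{\left(D,W \right)} = \frac{1}{W} - \frac{D}{5}$ ($y{\left(D,W \right)} = \frac{1}{W} + D \left(- \frac{1}{5}\right) = \frac{1}{W} - \frac{D}{5}$)
$\left(\frac{12}{A{\left(6 \right)}} + \frac{y{\left(4,2 \right)}}{-22}\right) \left(-30\right) - 78 = \left(\frac{12}{\frac{7}{5}} + \frac{\frac{1}{2} - \frac{4}{5}}{-22}\right) \left(-30\right) - 78 = \left(12 \cdot \frac{5}{7} + \left(\frac{1}{2} - \frac{4}{5}\right) \left(- \frac{1}{22}\right)\right) \left(-30\right) - 78 = \left(\frac{60}{7} - - \frac{3}{220}\right) \left(-30\right) - 78 = \left(\frac{60}{7} + \frac{3}{220}\right) \left(-30\right) - 78 = \frac{13221}{1540} \left(-30\right) - 78 = - \frac{39663}{154} - 78 = - \frac{51675}{154}$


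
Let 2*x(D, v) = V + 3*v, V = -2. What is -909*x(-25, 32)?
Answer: -42723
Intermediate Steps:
x(D, v) = -1 + 3*v/2 (x(D, v) = (-2 + 3*v)/2 = -1 + 3*v/2)
-909*x(-25, 32) = -909*(-1 + (3/2)*32) = -909*(-1 + 48) = -909*47 = -42723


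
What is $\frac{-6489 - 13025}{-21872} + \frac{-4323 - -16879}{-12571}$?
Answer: $- \frac{14657169}{137476456} \approx -0.10662$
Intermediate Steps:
$\frac{-6489 - 13025}{-21872} + \frac{-4323 - -16879}{-12571} = \left(-19514\right) \left(- \frac{1}{21872}\right) + \left(-4323 + 16879\right) \left(- \frac{1}{12571}\right) = \frac{9757}{10936} + 12556 \left(- \frac{1}{12571}\right) = \frac{9757}{10936} - \frac{12556}{12571} = - \frac{14657169}{137476456}$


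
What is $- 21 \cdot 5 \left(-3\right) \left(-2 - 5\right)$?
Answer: $-2205$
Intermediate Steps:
$- 21 \cdot 5 \left(-3\right) \left(-2 - 5\right) = - 21 \left(\left(-15\right) \left(-7\right)\right) = \left(-21\right) 105 = -2205$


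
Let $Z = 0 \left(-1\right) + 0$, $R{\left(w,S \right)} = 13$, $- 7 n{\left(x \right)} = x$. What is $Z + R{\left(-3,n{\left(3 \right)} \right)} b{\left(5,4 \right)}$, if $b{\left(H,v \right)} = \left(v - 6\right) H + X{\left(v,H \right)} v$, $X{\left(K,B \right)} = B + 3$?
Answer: $286$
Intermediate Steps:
$X{\left(K,B \right)} = 3 + B$
$n{\left(x \right)} = - \frac{x}{7}$
$b{\left(H,v \right)} = H \left(-6 + v\right) + v \left(3 + H\right)$ ($b{\left(H,v \right)} = \left(v - 6\right) H + \left(3 + H\right) v = \left(-6 + v\right) H + v \left(3 + H\right) = H \left(-6 + v\right) + v \left(3 + H\right)$)
$Z = 0$ ($Z = 0 + 0 = 0$)
$Z + R{\left(-3,n{\left(3 \right)} \right)} b{\left(5,4 \right)} = 0 + 13 \left(\left(-6\right) 5 + 5 \cdot 4 + 4 \left(3 + 5\right)\right) = 0 + 13 \left(-30 + 20 + 4 \cdot 8\right) = 0 + 13 \left(-30 + 20 + 32\right) = 0 + 13 \cdot 22 = 0 + 286 = 286$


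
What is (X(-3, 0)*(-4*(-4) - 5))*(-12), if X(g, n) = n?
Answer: 0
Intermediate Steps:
(X(-3, 0)*(-4*(-4) - 5))*(-12) = (0*(-4*(-4) - 5))*(-12) = (0*(16 - 5))*(-12) = (0*11)*(-12) = 0*(-12) = 0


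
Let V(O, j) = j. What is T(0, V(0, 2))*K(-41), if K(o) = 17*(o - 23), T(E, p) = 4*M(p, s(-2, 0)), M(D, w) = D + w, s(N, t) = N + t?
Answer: 0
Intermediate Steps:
T(E, p) = -8 + 4*p (T(E, p) = 4*(p + (-2 + 0)) = 4*(p - 2) = 4*(-2 + p) = -8 + 4*p)
K(o) = -391 + 17*o (K(o) = 17*(-23 + o) = -391 + 17*o)
T(0, V(0, 2))*K(-41) = (-8 + 4*2)*(-391 + 17*(-41)) = (-8 + 8)*(-391 - 697) = 0*(-1088) = 0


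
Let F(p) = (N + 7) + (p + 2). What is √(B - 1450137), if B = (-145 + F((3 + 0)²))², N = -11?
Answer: I*√1431093 ≈ 1196.3*I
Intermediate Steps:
F(p) = -2 + p (F(p) = (-11 + 7) + (p + 2) = -4 + (2 + p) = -2 + p)
B = 19044 (B = (-145 + (-2 + (3 + 0)²))² = (-145 + (-2 + 3²))² = (-145 + (-2 + 9))² = (-145 + 7)² = (-138)² = 19044)
√(B - 1450137) = √(19044 - 1450137) = √(-1431093) = I*√1431093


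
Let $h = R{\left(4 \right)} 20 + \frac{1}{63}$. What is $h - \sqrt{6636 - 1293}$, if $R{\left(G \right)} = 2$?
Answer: $\frac{2521}{63} - \sqrt{5343} \approx -33.08$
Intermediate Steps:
$h = \frac{2521}{63}$ ($h = 2 \cdot 20 + \frac{1}{63} = 40 + \frac{1}{63} = \frac{2521}{63} \approx 40.016$)
$h - \sqrt{6636 - 1293} = \frac{2521}{63} - \sqrt{6636 - 1293} = \frac{2521}{63} - \sqrt{5343}$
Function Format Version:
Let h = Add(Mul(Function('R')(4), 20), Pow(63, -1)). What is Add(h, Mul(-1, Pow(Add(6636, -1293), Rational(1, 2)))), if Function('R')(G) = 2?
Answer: Add(Rational(2521, 63), Mul(-1, Pow(5343, Rational(1, 2)))) ≈ -33.080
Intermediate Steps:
h = Rational(2521, 63) (h = Add(Mul(2, 20), Pow(63, -1)) = Add(40, Rational(1, 63)) = Rational(2521, 63) ≈ 40.016)
Add(h, Mul(-1, Pow(Add(6636, -1293), Rational(1, 2)))) = Add(Rational(2521, 63), Mul(-1, Pow(Add(6636, -1293), Rational(1, 2)))) = Add(Rational(2521, 63), Mul(-1, Pow(5343, Rational(1, 2))))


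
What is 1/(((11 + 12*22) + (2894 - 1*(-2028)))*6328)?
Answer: 1/32886616 ≈ 3.0407e-8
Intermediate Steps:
1/(((11 + 12*22) + (2894 - 1*(-2028)))*6328) = (1/6328)/((11 + 264) + (2894 + 2028)) = (1/6328)/(275 + 4922) = (1/6328)/5197 = (1/5197)*(1/6328) = 1/32886616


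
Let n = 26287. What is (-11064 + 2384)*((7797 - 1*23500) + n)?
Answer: -91869120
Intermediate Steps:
(-11064 + 2384)*((7797 - 1*23500) + n) = (-11064 + 2384)*((7797 - 1*23500) + 26287) = -8680*((7797 - 23500) + 26287) = -8680*(-15703 + 26287) = -8680*10584 = -91869120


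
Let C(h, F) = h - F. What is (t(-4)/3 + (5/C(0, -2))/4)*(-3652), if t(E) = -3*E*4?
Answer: -121429/2 ≈ -60715.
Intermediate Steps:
t(E) = -12*E
(t(-4)/3 + (5/C(0, -2))/4)*(-3652) = (-12*(-4)/3 + (5/(0 - 1*(-2)))/4)*(-3652) = (48*(⅓) + (5/(0 + 2))*(¼))*(-3652) = (16 + (5/2)*(¼))*(-3652) = (16 + 5/8)*(-3652) = (133/8)*(-3652) = -121429/2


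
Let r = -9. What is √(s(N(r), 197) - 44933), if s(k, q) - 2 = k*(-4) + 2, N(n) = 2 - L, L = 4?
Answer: I*√44921 ≈ 211.95*I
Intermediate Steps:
N(n) = -2 (N(n) = 2 - 1*4 = 2 - 4 = -2)
s(k, q) = 4 - 4*k (s(k, q) = 2 + (k*(-4) + 2) = 2 + (-4*k + 2) = 2 + (2 - 4*k) = 4 - 4*k)
√(s(N(r), 197) - 44933) = √((4 - 4*(-2)) - 44933) = √((4 + 8) - 44933) = √(12 - 44933) = √(-44921) = I*√44921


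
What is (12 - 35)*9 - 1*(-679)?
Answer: 472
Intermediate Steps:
(12 - 35)*9 - 1*(-679) = -23*9 + 679 = -207 + 679 = 472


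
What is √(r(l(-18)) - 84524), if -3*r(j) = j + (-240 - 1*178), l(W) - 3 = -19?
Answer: I*√759414/3 ≈ 290.48*I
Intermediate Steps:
l(W) = -16 (l(W) = 3 - 19 = -16)
r(j) = 418/3 - j/3 (r(j) = -(j + (-240 - 1*178))/3 = -(j + (-240 - 178))/3 = -(j - 418)/3 = -(-418 + j)/3 = 418/3 - j/3)
√(r(l(-18)) - 84524) = √((418/3 - ⅓*(-16)) - 84524) = √((418/3 + 16/3) - 84524) = √(434/3 - 84524) = √(-253138/3) = I*√759414/3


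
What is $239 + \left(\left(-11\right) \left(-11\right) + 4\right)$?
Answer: $364$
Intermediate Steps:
$239 + \left(\left(-11\right) \left(-11\right) + 4\right) = 239 + \left(121 + 4\right) = 239 + 125 = 364$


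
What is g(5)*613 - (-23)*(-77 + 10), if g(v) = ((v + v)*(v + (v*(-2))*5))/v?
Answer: -56711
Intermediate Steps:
g(v) = -18*v (g(v) = ((2*v)*(v - 2*v*5))/v = ((2*v)*(v - 10*v))/v = ((2*v)*(-9*v))/v = (-18*v**2)/v = -18*v)
g(5)*613 - (-23)*(-77 + 10) = -18*5*613 - (-23)*(-77 + 10) = -90*613 - (-23)*(-67) = -55170 - 1*1541 = -55170 - 1541 = -56711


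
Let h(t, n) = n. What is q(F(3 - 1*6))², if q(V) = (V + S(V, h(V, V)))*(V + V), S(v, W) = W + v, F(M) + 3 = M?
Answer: 46656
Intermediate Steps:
F(M) = -3 + M
q(V) = 6*V² (q(V) = (V + (V + V))*(V + V) = (V + 2*V)*(2*V) = (3*V)*(2*V) = 6*V²)
q(F(3 - 1*6))² = (6*(-3 + (3 - 1*6))²)² = (6*(-3 + (3 - 6))²)² = (6*(-3 - 3)²)² = (6*(-6)²)² = (6*36)² = 216² = 46656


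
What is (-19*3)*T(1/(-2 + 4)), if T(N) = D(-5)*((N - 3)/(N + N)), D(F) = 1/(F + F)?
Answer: -57/4 ≈ -14.250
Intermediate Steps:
D(F) = 1/(2*F)
T(N) = -(-3 + N)/(20*N) (T(N) = ((½)/(-5))*((N - 3)/(N + N)) = ((½)*(-⅕))*((-3 + N)/((2*N))) = -(-3 + N)*1/(2*N)/10 = -(-3 + N)/(20*N))
(-19*3)*T(1/(-2 + 4)) = (-19*3)*((3 - 1/(-2 + 4))/(20*(1/(-2 + 4)))) = -57*(3 - 1/2)/(20*(1/2)) = -57*(3 - 1*½)/(20*½) = -57*2*(3 - ½)/20 = -57*2*5/(20*2) = -57*¼ = -57/4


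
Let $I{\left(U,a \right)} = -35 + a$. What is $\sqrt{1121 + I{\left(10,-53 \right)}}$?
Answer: $\sqrt{1033} \approx 32.14$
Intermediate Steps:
$\sqrt{1121 + I{\left(10,-53 \right)}} = \sqrt{1121 - 88} = \sqrt{1033}$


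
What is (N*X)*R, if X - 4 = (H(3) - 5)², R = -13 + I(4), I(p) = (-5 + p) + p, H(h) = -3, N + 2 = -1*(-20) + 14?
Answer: -21760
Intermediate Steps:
N = 32 (N = -2 + (-1*(-20) + 14) = -2 + (20 + 14) = -2 + 34 = 32)
I(p) = -5 + 2*p
R = -10 (R = -13 + (-5 + 2*4) = -13 + (-5 + 8) = -13 + 3 = -10)
X = 68 (X = 4 + (-3 - 5)² = 4 + (-8)² = 4 + 64 = 68)
(N*X)*R = (32*68)*(-10) = 2176*(-10) = -21760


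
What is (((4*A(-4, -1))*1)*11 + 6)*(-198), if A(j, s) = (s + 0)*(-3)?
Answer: -27324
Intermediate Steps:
A(j, s) = -3*s (A(j, s) = s*(-3) = -3*s)
(((4*A(-4, -1))*1)*11 + 6)*(-198) = (((4*(-3*(-1)))*1)*11 + 6)*(-198) = (((4*3)*1)*11 + 6)*(-198) = ((12*1)*11 + 6)*(-198) = (12*11 + 6)*(-198) = (132 + 6)*(-198) = 138*(-198) = -27324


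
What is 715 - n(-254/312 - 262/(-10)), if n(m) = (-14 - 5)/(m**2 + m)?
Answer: 291391492015/407524381 ≈ 715.03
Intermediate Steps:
n(m) = -19/(m + m**2)
715 - n(-254/312 - 262/(-10)) = 715 - (-19)/((-254/312 - 262/(-10))*(1 + (-254/312 - 262/(-10)))) = 715 - (-19)/((-254*1/312 - 262*(-1/10))*(1 + (-254*1/312 - 262*(-1/10)))) = 715 - (-19)/((-127/156 + 131/5)*(1 + (-127/156 + 131/5))) = 715 - (-19)/(19801/780*(1 + 19801/780)) = 715 - (-19)*780/(19801*20581/780) = 715 - (-19)*780*780/(19801*20581) = 715 - 1*(-11559600/407524381) = 715 + 11559600/407524381 = 291391492015/407524381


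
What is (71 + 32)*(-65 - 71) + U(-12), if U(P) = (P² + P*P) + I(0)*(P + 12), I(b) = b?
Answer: -13720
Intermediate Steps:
U(P) = 2*P² (U(P) = (P² + P*P) + 0*(P + 12) = (P² + P²) + 0*(12 + P) = 2*P² + 0 = 2*P²)
(71 + 32)*(-65 - 71) + U(-12) = (71 + 32)*(-65 - 71) + 2*(-12)² = 103*(-136) + 2*144 = -14008 + 288 = -13720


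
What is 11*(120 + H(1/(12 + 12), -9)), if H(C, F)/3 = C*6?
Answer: 5313/4 ≈ 1328.3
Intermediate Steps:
H(C, F) = 18*C (H(C, F) = 3*(C*6) = 3*(6*C) = 18*C)
11*(120 + H(1/(12 + 12), -9)) = 11*(120 + 18/(12 + 12)) = 11*(120 + 18/24) = 11*(120 + 18*(1/24)) = 11*(120 + 3/4) = 11*(483/4) = 5313/4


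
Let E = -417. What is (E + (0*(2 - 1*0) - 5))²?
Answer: 178084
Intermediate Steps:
(E + (0*(2 - 1*0) - 5))² = (-417 + (0*(2 - 1*0) - 5))² = (-417 + (0*(2 + 0) - 5))² = (-417 + (0*2 - 5))² = (-417 + (0 - 5))² = (-417 - 5)² = (-422)² = 178084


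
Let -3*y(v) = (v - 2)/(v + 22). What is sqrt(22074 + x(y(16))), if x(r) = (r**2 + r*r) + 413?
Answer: sqrt(73060361)/57 ≈ 149.96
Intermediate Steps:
y(v) = -(-2 + v)/(3*(22 + v)) (y(v) = -(v - 2)/(3*(v + 22)) = -(-2 + v)/(3*(22 + v)))
x(r) = 413 + 2*r**2 (x(r) = (r**2 + r**2) + 413 = 2*r**2 + 413 = 413 + 2*r**2)
sqrt(22074 + x(y(16))) = sqrt(22074 + (413 + 2*((2 - 1*16)/(3*(22 + 16)))**2)) = sqrt(22074 + (413 + 2*((1/3)*(2 - 16)/38)**2)) = sqrt(22074 + (413 + 2*((1/3)*(1/38)*(-14))**2)) = sqrt(22074 + (413 + 2*(-7/57)**2)) = sqrt(22074 + (413 + 2*(49/3249))) = sqrt(22074 + (413 + 98/3249)) = sqrt(22074 + 1341935/3249) = sqrt(73060361/3249) = sqrt(73060361)/57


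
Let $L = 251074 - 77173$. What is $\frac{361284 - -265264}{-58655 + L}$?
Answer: $\frac{313274}{57623} \approx 5.4366$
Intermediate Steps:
$L = 173901$ ($L = 251074 - 77173 = 173901$)
$\frac{361284 - -265264}{-58655 + L} = \frac{361284 - -265264}{-58655 + 173901} = \frac{361284 + 265264}{115246} = 626548 \cdot \frac{1}{115246} = \frac{313274}{57623}$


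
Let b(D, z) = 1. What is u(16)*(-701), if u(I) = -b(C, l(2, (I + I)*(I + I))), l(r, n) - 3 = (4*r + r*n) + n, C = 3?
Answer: 701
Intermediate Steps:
l(r, n) = 3 + n + 4*r + n*r (l(r, n) = 3 + ((4*r + r*n) + n) = 3 + ((4*r + n*r) + n) = 3 + (n + 4*r + n*r) = 3 + n + 4*r + n*r)
u(I) = -1 (u(I) = -1*1 = -1)
u(16)*(-701) = -1*(-701) = 701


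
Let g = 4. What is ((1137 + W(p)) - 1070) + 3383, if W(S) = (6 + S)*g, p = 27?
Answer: 3582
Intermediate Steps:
W(S) = 24 + 4*S (W(S) = (6 + S)*4 = 24 + 4*S)
((1137 + W(p)) - 1070) + 3383 = ((1137 + (24 + 4*27)) - 1070) + 3383 = ((1137 + (24 + 108)) - 1070) + 3383 = ((1137 + 132) - 1070) + 3383 = (1269 - 1070) + 3383 = 199 + 3383 = 3582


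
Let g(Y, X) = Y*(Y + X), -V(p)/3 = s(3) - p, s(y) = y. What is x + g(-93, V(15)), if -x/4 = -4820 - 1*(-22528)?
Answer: -65531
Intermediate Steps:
V(p) = -9 + 3*p (V(p) = -3*(3 - p) = -9 + 3*p)
g(Y, X) = Y*(X + Y)
x = -70832 (x = -4*(-4820 - 1*(-22528)) = -4*(-4820 + 22528) = -4*17708 = -70832)
x + g(-93, V(15)) = -70832 - 93*((-9 + 3*15) - 93) = -70832 - 93*((-9 + 45) - 93) = -70832 - 93*(36 - 93) = -70832 - 93*(-57) = -70832 + 5301 = -65531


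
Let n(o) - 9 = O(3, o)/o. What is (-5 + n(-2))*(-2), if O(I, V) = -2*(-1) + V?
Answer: -8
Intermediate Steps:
O(I, V) = 2 + V
n(o) = 9 + (2 + o)/o
(-5 + n(-2))*(-2) = (-5 + (10 + 2/(-2)))*(-2) = (-5 + (10 + 2*(-1/2)))*(-2) = (-5 + (10 - 1))*(-2) = (-5 + 9)*(-2) = 4*(-2) = -8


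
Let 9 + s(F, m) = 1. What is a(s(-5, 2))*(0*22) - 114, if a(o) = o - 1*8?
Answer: -114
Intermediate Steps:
s(F, m) = -8 (s(F, m) = -9 + 1 = -8)
a(o) = -8 + o (a(o) = o - 8 = -8 + o)
a(s(-5, 2))*(0*22) - 114 = (-8 - 8)*(0*22) - 114 = -16*0 - 114 = 0 - 114 = -114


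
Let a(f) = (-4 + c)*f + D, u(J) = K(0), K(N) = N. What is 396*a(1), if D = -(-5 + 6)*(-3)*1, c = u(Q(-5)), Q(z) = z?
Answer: -396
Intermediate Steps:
u(J) = 0
c = 0
D = 3 (D = -(-3)*1 = -1*(-3)*1 = 3*1 = 3)
a(f) = 3 - 4*f (a(f) = (-4 + 0)*f + 3 = -4*f + 3 = 3 - 4*f)
396*a(1) = 396*(3 - 4*1) = 396*(3 - 4) = 396*(-1) = -396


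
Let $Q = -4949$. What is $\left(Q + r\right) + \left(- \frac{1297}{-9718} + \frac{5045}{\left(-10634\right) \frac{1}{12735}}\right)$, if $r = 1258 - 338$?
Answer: $- \frac{260177685925}{25835303} \approx -10071.0$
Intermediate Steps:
$r = 920$ ($r = 1258 - 338 = 920$)
$\left(Q + r\right) + \left(- \frac{1297}{-9718} + \frac{5045}{\left(-10634\right) \frac{1}{12735}}\right) = \left(-4949 + 920\right) + \left(- \frac{1297}{-9718} + \frac{5045}{\left(-10634\right) \frac{1}{12735}}\right) = -4029 + \left(\left(-1297\right) \left(- \frac{1}{9718}\right) + \frac{5045}{\left(-10634\right) \frac{1}{12735}}\right) = -4029 + \left(\frac{1297}{9718} + \frac{5045}{- \frac{10634}{12735}}\right) = -4029 + \left(\frac{1297}{9718} + 5045 \left(- \frac{12735}{10634}\right)\right) = -4029 + \left(\frac{1297}{9718} - \frac{64248075}{10634}\right) = -4029 - \frac{156087250138}{25835303} = - \frac{260177685925}{25835303}$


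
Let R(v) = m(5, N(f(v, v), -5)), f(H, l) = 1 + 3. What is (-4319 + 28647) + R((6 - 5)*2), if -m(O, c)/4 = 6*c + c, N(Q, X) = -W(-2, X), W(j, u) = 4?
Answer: 24440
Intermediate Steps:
f(H, l) = 4
N(Q, X) = -4 (N(Q, X) = -1*4 = -4)
m(O, c) = -28*c (m(O, c) = -4*(6*c + c) = -28*c)
R(v) = 112 (R(v) = -28*(-4) = 112)
(-4319 + 28647) + R((6 - 5)*2) = (-4319 + 28647) + 112 = 24328 + 112 = 24440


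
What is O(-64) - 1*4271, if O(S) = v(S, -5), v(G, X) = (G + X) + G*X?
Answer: -4020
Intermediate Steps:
v(G, X) = G + X + G*X
O(S) = -5 - 4*S (O(S) = S - 5 + S*(-5) = S - 5 - 5*S = -5 - 4*S)
O(-64) - 1*4271 = (-5 - 4*(-64)) - 1*4271 = (-5 + 256) - 4271 = 251 - 4271 = -4020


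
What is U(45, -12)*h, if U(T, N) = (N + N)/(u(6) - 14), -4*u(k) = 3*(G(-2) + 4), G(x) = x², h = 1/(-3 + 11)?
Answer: 3/20 ≈ 0.15000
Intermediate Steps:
h = ⅛ (h = 1/8 = ⅛ ≈ 0.12500)
u(k) = -6 (u(k) = -3*((-2)² + 4)/4 = -3*(4 + 4)/4 = -3*8/4 = -¼*24 = -6)
U(T, N) = -N/10 (U(T, N) = (N + N)/(-6 - 14) = (2*N)/(-20) = (2*N)*(-1/20) = -N/10)
U(45, -12)*h = -⅒*(-12)*(⅛) = (6/5)*(⅛) = 3/20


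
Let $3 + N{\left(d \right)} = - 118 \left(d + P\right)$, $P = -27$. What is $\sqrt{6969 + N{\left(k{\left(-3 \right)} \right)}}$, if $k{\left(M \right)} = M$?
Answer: $\sqrt{10506} \approx 102.5$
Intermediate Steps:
$N{\left(d \right)} = 3183 - 118 d$ ($N{\left(d \right)} = -3 - 118 \left(d - 27\right) = -3 - 118 \left(-27 + d\right) = -3 - \left(-3186 + 118 d\right) = 3183 - 118 d$)
$\sqrt{6969 + N{\left(k{\left(-3 \right)} \right)}} = \sqrt{6969 + \left(3183 - -354\right)} = \sqrt{6969 + \left(3183 + 354\right)} = \sqrt{6969 + 3537} = \sqrt{10506}$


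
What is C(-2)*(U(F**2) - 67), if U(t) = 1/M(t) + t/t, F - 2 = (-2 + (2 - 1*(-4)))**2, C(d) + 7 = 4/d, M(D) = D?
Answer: 21383/36 ≈ 593.97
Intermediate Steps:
C(d) = -7 + 4/d
F = 18 (F = 2 + (-2 + (2 - 1*(-4)))**2 = 2 + (-2 + (2 + 4))**2 = 2 + (-2 + 6)**2 = 2 + 4**2 = 2 + 16 = 18)
U(t) = 1 + 1/t (U(t) = 1/t + t/t = 1/t + 1 = 1 + 1/t)
C(-2)*(U(F**2) - 67) = (-7 + 4/(-2))*((1 + 18**2)/(18**2) - 67) = (-7 + 4*(-1/2))*((1 + 324)/324 - 67) = (-7 - 2)*((1/324)*325 - 67) = -9*(325/324 - 67) = -9*(-21383/324) = 21383/36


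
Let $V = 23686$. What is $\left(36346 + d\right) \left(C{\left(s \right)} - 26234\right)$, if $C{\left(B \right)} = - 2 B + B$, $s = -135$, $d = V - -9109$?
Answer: $-1804510959$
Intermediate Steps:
$d = 32795$ ($d = 23686 - -9109 = 23686 + 9109 = 32795$)
$C{\left(B \right)} = - B$
$\left(36346 + d\right) \left(C{\left(s \right)} - 26234\right) = \left(36346 + 32795\right) \left(\left(-1\right) \left(-135\right) - 26234\right) = 69141 \left(135 - 26234\right) = 69141 \left(-26099\right) = -1804510959$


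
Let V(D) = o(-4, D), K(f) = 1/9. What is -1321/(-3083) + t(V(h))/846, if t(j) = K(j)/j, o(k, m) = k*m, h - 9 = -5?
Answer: 160926421/375583392 ≈ 0.42847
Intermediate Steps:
h = 4 (h = 9 - 5 = 4)
K(f) = 1/9
V(D) = -4*D
t(j) = 1/(9*j)
-1321/(-3083) + t(V(h))/846 = -1321/(-3083) + (1/(9*((-4*4))))/846 = -1321*(-1/3083) + ((1/9)/(-16))*(1/846) = 1321/3083 + ((1/9)*(-1/16))*(1/846) = 1321/3083 - 1/144*1/846 = 1321/3083 - 1/121824 = 160926421/375583392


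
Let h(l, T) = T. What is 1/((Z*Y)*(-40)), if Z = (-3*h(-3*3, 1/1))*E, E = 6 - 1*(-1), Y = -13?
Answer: -1/10920 ≈ -9.1575e-5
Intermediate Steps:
E = 7 (E = 6 + 1 = 7)
Z = -21 (Z = -3/1*7 = -3*1*7 = -3*7 = -21)
1/((Z*Y)*(-40)) = 1/(-21*(-13)*(-40)) = 1/(273*(-40)) = 1/(-10920) = -1/10920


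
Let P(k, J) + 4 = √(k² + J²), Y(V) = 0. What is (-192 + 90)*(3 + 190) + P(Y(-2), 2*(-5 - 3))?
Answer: -19674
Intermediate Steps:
P(k, J) = -4 + √(J² + k²) (P(k, J) = -4 + √(k² + J²) = -4 + √(J² + k²))
(-192 + 90)*(3 + 190) + P(Y(-2), 2*(-5 - 3)) = (-192 + 90)*(3 + 190) + (-4 + √((2*(-5 - 3))² + 0²)) = -102*193 + (-4 + √((2*(-8))² + 0)) = -19686 + (-4 + √((-16)² + 0)) = -19686 + (-4 + √(256 + 0)) = -19686 + (-4 + √256) = -19686 + (-4 + 16) = -19686 + 12 = -19674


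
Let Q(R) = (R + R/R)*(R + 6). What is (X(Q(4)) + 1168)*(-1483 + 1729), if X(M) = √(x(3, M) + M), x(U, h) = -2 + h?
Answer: 287328 + 1722*√2 ≈ 2.8976e+5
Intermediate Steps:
Q(R) = (1 + R)*(6 + R) (Q(R) = (R + 1)*(6 + R) = (1 + R)*(6 + R))
X(M) = √(-2 + 2*M) (X(M) = √((-2 + M) + M) = √(-2 + 2*M))
(X(Q(4)) + 1168)*(-1483 + 1729) = (√(-2 + 2*(6 + 4² + 7*4)) + 1168)*(-1483 + 1729) = (√(-2 + 2*(6 + 16 + 28)) + 1168)*246 = (√(-2 + 2*50) + 1168)*246 = (√(-2 + 100) + 1168)*246 = (√98 + 1168)*246 = (7*√2 + 1168)*246 = (1168 + 7*√2)*246 = 287328 + 1722*√2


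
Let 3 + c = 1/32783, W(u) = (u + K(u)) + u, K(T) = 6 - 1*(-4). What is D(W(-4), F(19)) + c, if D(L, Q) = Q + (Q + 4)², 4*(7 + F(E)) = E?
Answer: -1147389/524528 ≈ -2.1875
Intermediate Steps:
K(T) = 10 (K(T) = 6 + 4 = 10)
F(E) = -7 + E/4
W(u) = 10 + 2*u (W(u) = (u + 10) + u = (10 + u) + u = 10 + 2*u)
D(L, Q) = Q + (4 + Q)²
c = -98348/32783 (c = -3 + 1/32783 = -98348/32783 ≈ -3.0000)
D(W(-4), F(19)) + c = ((-7 + (¼)*19) + (4 + (-7 + (¼)*19))²) - 98348/32783 = ((-7 + 19/4) + (4 + (-7 + 19/4))²) - 98348/32783 = (-9/4 + (4 - 9/4)²) - 98348/32783 = (-9/4 + (7/4)²) - 98348/32783 = (-9/4 + 49/16) - 98348/32783 = 13/16 - 98348/32783 = -1147389/524528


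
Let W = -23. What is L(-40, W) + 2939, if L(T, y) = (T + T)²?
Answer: 9339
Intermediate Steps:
L(T, y) = 4*T² (L(T, y) = (2*T)² = 4*T²)
L(-40, W) + 2939 = 4*(-40)² + 2939 = 4*1600 + 2939 = 6400 + 2939 = 9339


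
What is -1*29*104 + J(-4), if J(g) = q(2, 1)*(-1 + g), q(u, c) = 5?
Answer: -3041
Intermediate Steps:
J(g) = -5 + 5*g (J(g) = 5*(-1 + g) = -5 + 5*g)
-1*29*104 + J(-4) = -1*29*104 + (-5 + 5*(-4)) = -29*104 + (-5 - 20) = -3016 - 25 = -3041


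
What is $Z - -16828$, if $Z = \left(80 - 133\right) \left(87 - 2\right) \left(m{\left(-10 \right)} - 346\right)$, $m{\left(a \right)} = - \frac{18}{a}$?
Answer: $1567449$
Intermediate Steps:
$Z = 1550621$ ($Z = \left(80 - 133\right) \left(87 - 2\right) \left(- \frac{18}{-10} - 346\right) = \left(-53\right) 85 \left(\left(-18\right) \left(- \frac{1}{10}\right) - 346\right) = - 4505 \left(\frac{9}{5} - 346\right) = \left(-4505\right) \left(- \frac{1721}{5}\right) = 1550621$)
$Z - -16828 = 1550621 - -16828 = 1550621 + 16828 = 1567449$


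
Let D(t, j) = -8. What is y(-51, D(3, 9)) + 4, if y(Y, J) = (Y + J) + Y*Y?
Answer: 2546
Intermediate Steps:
y(Y, J) = J + Y + Y² (y(Y, J) = (J + Y) + Y² = J + Y + Y²)
y(-51, D(3, 9)) + 4 = (-8 - 51 + (-51)²) + 4 = (-8 - 51 + 2601) + 4 = 2542 + 4 = 2546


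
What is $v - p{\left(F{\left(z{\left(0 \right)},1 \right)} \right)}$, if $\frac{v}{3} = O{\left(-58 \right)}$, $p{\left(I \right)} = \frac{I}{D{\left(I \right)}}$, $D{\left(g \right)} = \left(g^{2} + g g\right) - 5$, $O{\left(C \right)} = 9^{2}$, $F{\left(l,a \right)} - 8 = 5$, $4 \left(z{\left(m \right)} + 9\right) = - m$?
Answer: $\frac{80906}{333} \approx 242.96$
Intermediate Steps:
$z{\left(m \right)} = -9 - \frac{m}{4}$ ($z{\left(m \right)} = -9 + \frac{\left(-1\right) m}{4} = -9 - \frac{m}{4}$)
$F{\left(l,a \right)} = 13$ ($F{\left(l,a \right)} = 8 + 5 = 13$)
$O{\left(C \right)} = 81$
$D{\left(g \right)} = -5 + 2 g^{2}$ ($D{\left(g \right)} = \left(g^{2} + g^{2}\right) - 5 = 2 g^{2} - 5 = -5 + 2 g^{2}$)
$p{\left(I \right)} = \frac{I}{-5 + 2 I^{2}}$
$v = 243$ ($v = 3 \cdot 81 = 243$)
$v - p{\left(F{\left(z{\left(0 \right)},1 \right)} \right)} = 243 - \frac{13}{-5 + 2 \cdot 13^{2}} = 243 - \frac{13}{-5 + 2 \cdot 169} = 243 - \frac{13}{-5 + 338} = 243 - \frac{13}{333} = \frac{80906}{333}$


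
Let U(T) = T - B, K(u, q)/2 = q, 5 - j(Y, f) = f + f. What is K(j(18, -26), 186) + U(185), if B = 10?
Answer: 547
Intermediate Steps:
j(Y, f) = 5 - 2*f (j(Y, f) = 5 - (f + f) = 5 - 2*f)
K(u, q) = 2*q
U(T) = -10 + T (U(T) = T - 1*10 = T - 10 = -10 + T)
K(j(18, -26), 186) + U(185) = 2*186 + (-10 + 185) = 372 + 175 = 547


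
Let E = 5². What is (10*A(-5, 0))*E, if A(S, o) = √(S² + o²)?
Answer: 1250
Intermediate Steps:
E = 25
(10*A(-5, 0))*E = (10*√((-5)² + 0²))*25 = (10*√(25 + 0))*25 = (10*√25)*25 = (10*5)*25 = 50*25 = 1250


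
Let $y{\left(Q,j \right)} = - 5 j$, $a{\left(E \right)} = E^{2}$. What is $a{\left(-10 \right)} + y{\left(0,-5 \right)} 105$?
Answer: $2725$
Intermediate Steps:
$a{\left(-10 \right)} + y{\left(0,-5 \right)} 105 = \left(-10\right)^{2} + \left(-5\right) \left(-5\right) 105 = 100 + 25 \cdot 105 = 100 + 2625 = 2725$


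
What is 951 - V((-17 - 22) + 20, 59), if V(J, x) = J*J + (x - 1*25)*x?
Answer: -1416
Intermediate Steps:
V(J, x) = J² + x*(-25 + x) (V(J, x) = J² + (x - 25)*x = J² + (-25 + x)*x = J² + x*(-25 + x))
951 - V((-17 - 22) + 20, 59) = 951 - (((-17 - 22) + 20)² + 59² - 25*59) = 951 - ((-39 + 20)² + 3481 - 1475) = 951 - ((-19)² + 3481 - 1475) = 951 - (361 + 3481 - 1475) = 951 - 1*2367 = 951 - 2367 = -1416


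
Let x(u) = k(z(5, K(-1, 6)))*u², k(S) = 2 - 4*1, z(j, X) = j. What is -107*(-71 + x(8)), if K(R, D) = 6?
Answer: 21293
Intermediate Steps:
k(S) = -2 (k(S) = 2 - 4 = -2)
x(u) = -2*u²
-107*(-71 + x(8)) = -107*(-71 - 2*8²) = -107*(-71 - 2*64) = -107*(-71 - 128) = -107*(-199) = 21293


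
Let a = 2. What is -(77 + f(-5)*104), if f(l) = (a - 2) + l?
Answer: 443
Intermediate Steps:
f(l) = l (f(l) = (2 - 2) + l = 0 + l = l)
-(77 + f(-5)*104) = -(77 - 5*104) = -(77 - 520) = -1*(-443) = 443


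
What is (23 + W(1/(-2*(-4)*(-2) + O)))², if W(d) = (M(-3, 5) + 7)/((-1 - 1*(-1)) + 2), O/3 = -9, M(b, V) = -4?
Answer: 2401/4 ≈ 600.25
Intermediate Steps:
O = -27 (O = 3*(-9) = -27)
W(d) = 3/2 (W(d) = (-4 + 7)/((-1 - 1*(-1)) + 2) = 3/((-1 + 1) + 2) = 3/(0 + 2) = 3/2)
(23 + W(1/(-2*(-4)*(-2) + O)))² = (23 + 3/2)² = (49/2)² = 2401/4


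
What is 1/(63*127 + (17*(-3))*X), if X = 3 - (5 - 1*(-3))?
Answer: 1/8256 ≈ 0.00012112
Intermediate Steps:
X = -5 (X = 3 - (5 + 3) = 3 - 1*8 = 3 - 8 = -5)
1/(63*127 + (17*(-3))*X) = 1/(63*127 + (17*(-3))*(-5)) = 1/(8001 - 51*(-5)) = 1/(8001 + 255) = 1/8256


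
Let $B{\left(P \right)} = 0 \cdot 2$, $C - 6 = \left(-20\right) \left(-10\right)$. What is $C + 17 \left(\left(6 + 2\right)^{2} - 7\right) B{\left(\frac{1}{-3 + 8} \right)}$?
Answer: $206$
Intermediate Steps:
$C = 206$ ($C = 6 - -200 = 6 + 200 = 206$)
$B{\left(P \right)} = 0$
$C + 17 \left(\left(6 + 2\right)^{2} - 7\right) B{\left(\frac{1}{-3 + 8} \right)} = 206 + 17 \left(\left(6 + 2\right)^{2} - 7\right) 0 = 206 + 17 \left(8^{2} - 7\right) 0 = 206 + 17 \left(64 - 7\right) 0 = 206 + 17 \cdot 57 \cdot 0 = 206 + 969 \cdot 0 = 206 + 0 = 206$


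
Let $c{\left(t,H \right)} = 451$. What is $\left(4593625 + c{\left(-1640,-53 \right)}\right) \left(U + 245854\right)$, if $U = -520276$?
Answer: $-1260715524072$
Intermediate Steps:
$\left(4593625 + c{\left(-1640,-53 \right)}\right) \left(U + 245854\right) = \left(4593625 + 451\right) \left(-520276 + 245854\right) = 4594076 \left(-274422\right) = -1260715524072$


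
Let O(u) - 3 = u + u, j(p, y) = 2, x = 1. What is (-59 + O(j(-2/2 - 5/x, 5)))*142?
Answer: -7384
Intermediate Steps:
O(u) = 3 + 2*u (O(u) = 3 + (u + u) = 3 + 2*u)
(-59 + O(j(-2/2 - 5/x, 5)))*142 = (-59 + (3 + 2*2))*142 = (-59 + (3 + 4))*142 = (-59 + 7)*142 = -52*142 = -7384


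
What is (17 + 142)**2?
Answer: 25281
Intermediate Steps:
(17 + 142)**2 = 159**2 = 25281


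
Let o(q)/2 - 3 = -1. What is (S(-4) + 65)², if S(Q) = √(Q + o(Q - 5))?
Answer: 4225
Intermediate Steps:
o(q) = 4 (o(q) = 6 + 2*(-1) = 6 - 2 = 4)
S(Q) = √(4 + Q) (S(Q) = √(Q + 4) = √(4 + Q))
(S(-4) + 65)² = (√(4 - 4) + 65)² = (√0 + 65)² = (0 + 65)² = 65² = 4225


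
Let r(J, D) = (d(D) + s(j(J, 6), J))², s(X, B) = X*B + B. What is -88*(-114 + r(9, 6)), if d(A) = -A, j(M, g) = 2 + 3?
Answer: -192720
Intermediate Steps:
j(M, g) = 5
s(X, B) = B + B*X (s(X, B) = B*X + B = B + B*X)
r(J, D) = (-D + 6*J)² (r(J, D) = (-D + J*(1 + 5))² = (-D + J*6)² = (-D + 6*J)²)
-88*(-114 + r(9, 6)) = -88*(-114 + (6 - 6*9)²) = -88*(-114 + (6 - 54)²) = -88*(-114 + (-48)²) = -88*(-114 + 2304) = -88*2190 = -192720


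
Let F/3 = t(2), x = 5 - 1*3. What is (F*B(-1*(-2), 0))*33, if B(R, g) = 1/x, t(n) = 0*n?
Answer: 0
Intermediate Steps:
x = 2 (x = 5 - 3 = 2)
t(n) = 0
F = 0 (F = 3*0 = 0)
B(R, g) = ½ (B(R, g) = 1/2 = ½)
(F*B(-1*(-2), 0))*33 = (0*(½))*33 = 0*33 = 0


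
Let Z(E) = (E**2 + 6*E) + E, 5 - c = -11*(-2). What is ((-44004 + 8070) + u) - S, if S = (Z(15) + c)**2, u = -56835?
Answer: -190738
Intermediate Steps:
c = -17 (c = 5 - (-11)*(-2) = 5 - 1*22 = 5 - 22 = -17)
Z(E) = E**2 + 7*E
S = 97969 (S = (15*(7 + 15) - 17)**2 = (15*22 - 17)**2 = (330 - 17)**2 = 313**2 = 97969)
((-44004 + 8070) + u) - S = ((-44004 + 8070) - 56835) - 1*97969 = (-35934 - 56835) - 97969 = -92769 - 97969 = -190738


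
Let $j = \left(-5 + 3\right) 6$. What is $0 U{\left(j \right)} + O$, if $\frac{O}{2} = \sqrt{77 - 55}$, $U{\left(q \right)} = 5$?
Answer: $2 \sqrt{22} \approx 9.3808$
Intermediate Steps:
$j = -12$ ($j = \left(-2\right) 6 = -12$)
$O = 2 \sqrt{22}$ ($O = 2 \sqrt{77 - 55} = 2 \sqrt{22} \approx 9.3808$)
$0 U{\left(j \right)} + O = 0 \cdot 5 + 2 \sqrt{22} = 0 + 2 \sqrt{22} = 2 \sqrt{22}$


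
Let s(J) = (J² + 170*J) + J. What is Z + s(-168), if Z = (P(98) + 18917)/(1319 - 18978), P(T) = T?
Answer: -8919151/17659 ≈ -505.08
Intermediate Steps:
Z = -19015/17659 (Z = (98 + 18917)/(1319 - 18978) = 19015/(-17659) = 19015*(-1/17659) = -19015/17659 ≈ -1.0768)
s(J) = J² + 171*J
Z + s(-168) = -19015/17659 - 168*(171 - 168) = -19015/17659 - 168*3 = -19015/17659 - 504 = -8919151/17659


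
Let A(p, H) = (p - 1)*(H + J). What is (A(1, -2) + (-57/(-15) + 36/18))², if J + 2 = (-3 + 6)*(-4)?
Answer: 841/25 ≈ 33.640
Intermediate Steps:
J = -14 (J = -2 + (-3 + 6)*(-4) = -2 + 3*(-4) = -2 - 12 = -14)
A(p, H) = (-1 + p)*(-14 + H) (A(p, H) = (p - 1)*(H - 14) = (-1 + p)*(-14 + H))
(A(1, -2) + (-57/(-15) + 36/18))² = ((14 - 1*(-2) - 14*1 - 2*1) + (-57/(-15) + 36/18))² = ((14 + 2 - 14 - 2) + (-57*(-1/15) + 36*(1/18)))² = (0 + (19/5 + 2))² = (0 + 29/5)² = (29/5)² = 841/25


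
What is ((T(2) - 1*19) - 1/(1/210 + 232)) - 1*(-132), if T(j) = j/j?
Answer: 5553984/48721 ≈ 114.00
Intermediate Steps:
T(j) = 1
((T(2) - 1*19) - 1/(1/210 + 232)) - 1*(-132) = ((1 - 1*19) - 1/(1/210 + 232)) - 1*(-132) = ((1 - 19) - 1/(1/210 + 232)) + 132 = (-18 - 1/48721/210) + 132 = (-18 - 1*210/48721) + 132 = (-18 - 210/48721) + 132 = -877188/48721 + 132 = 5553984/48721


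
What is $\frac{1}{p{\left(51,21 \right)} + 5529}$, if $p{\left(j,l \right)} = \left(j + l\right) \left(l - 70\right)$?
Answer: $\frac{1}{2001} \approx 0.00049975$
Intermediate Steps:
$p{\left(j,l \right)} = \left(-70 + l\right) \left(j + l\right)$ ($p{\left(j,l \right)} = \left(j + l\right) \left(-70 + l\right) = \left(-70 + l\right) \left(j + l\right)$)
$\frac{1}{p{\left(51,21 \right)} + 5529} = \frac{1}{\left(21^{2} - 3570 - 1470 + 51 \cdot 21\right) + 5529} = \frac{1}{\left(441 - 3570 - 1470 + 1071\right) + 5529} = \frac{1}{-3528 + 5529} = \frac{1}{2001}$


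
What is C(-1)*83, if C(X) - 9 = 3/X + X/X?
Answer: 581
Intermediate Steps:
C(X) = 10 + 3/X (C(X) = 9 + (3/X + X/X) = 9 + (3/X + 1) = 9 + (1 + 3/X) = 10 + 3/X)
C(-1)*83 = (10 + 3/(-1))*83 = (10 + 3*(-1))*83 = (10 - 3)*83 = 7*83 = 581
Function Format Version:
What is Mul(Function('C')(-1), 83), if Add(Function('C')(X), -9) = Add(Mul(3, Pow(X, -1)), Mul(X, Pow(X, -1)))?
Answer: 581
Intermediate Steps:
Function('C')(X) = Add(10, Mul(3, Pow(X, -1))) (Function('C')(X) = Add(9, Add(Mul(3, Pow(X, -1)), Mul(X, Pow(X, -1)))) = Add(9, Add(Mul(3, Pow(X, -1)), 1)) = Add(9, Add(1, Mul(3, Pow(X, -1)))) = Add(10, Mul(3, Pow(X, -1))))
Mul(Function('C')(-1), 83) = Mul(Add(10, Mul(3, Pow(-1, -1))), 83) = Mul(Add(10, Mul(3, -1)), 83) = Mul(Add(10, -3), 83) = Mul(7, 83) = 581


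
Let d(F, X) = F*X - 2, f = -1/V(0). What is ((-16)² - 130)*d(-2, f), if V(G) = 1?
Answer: 0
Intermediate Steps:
f = -1 (f = -1/1 = -1*1 = -1)
d(F, X) = -2 + F*X
((-16)² - 130)*d(-2, f) = ((-16)² - 130)*(-2 - 2*(-1)) = (256 - 130)*(-2 + 2) = 126*0 = 0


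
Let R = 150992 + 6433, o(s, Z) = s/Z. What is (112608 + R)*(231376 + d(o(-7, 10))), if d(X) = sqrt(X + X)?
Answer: 62479155408 + 270033*I*sqrt(35)/5 ≈ 6.2479e+10 + 3.1951e+5*I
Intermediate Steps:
R = 157425
d(X) = sqrt(2)*sqrt(X) (d(X) = sqrt(2*X) = sqrt(2)*sqrt(X))
(112608 + R)*(231376 + d(o(-7, 10))) = (112608 + 157425)*(231376 + sqrt(2)*sqrt(-7/10)) = 270033*(231376 + sqrt(2)*sqrt(-7*1/10)) = 270033*(231376 + sqrt(2)*sqrt(-7/10)) = 270033*(231376 + sqrt(2)*(I*sqrt(70)/10)) = 270033*(231376 + I*sqrt(35)/5) = 62479155408 + 270033*I*sqrt(35)/5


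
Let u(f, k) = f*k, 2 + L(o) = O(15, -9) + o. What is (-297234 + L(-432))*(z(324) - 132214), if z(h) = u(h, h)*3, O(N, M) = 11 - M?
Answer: -54384456672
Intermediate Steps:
L(o) = 18 + o (L(o) = -2 + ((11 - 1*(-9)) + o) = -2 + ((11 + 9) + o) = -2 + (20 + o) = 18 + o)
z(h) = 3*h**2 (z(h) = (h*h)*3 = h**2*3 = 3*h**2)
(-297234 + L(-432))*(z(324) - 132214) = (-297234 + (18 - 432))*(3*324**2 - 132214) = (-297234 - 414)*(3*104976 - 132214) = -297648*(314928 - 132214) = -297648*182714 = -54384456672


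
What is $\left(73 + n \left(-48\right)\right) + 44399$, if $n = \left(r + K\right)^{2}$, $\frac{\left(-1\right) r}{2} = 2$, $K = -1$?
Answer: $43272$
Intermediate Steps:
$r = -4$ ($r = \left(-2\right) 2 = -4$)
$n = 25$ ($n = \left(-4 - 1\right)^{2} = \left(-5\right)^{2} = 25$)
$\left(73 + n \left(-48\right)\right) + 44399 = \left(73 + 25 \left(-48\right)\right) + 44399 = \left(73 - 1200\right) + 44399 = -1127 + 44399 = 43272$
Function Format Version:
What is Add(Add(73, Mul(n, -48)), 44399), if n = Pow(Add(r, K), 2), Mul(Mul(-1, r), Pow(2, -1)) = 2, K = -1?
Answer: 43272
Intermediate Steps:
r = -4 (r = Mul(-2, 2) = -4)
n = 25 (n = Pow(Add(-4, -1), 2) = Pow(-5, 2) = 25)
Add(Add(73, Mul(n, -48)), 44399) = Add(Add(73, Mul(25, -48)), 44399) = Add(Add(73, -1200), 44399) = Add(-1127, 44399) = 43272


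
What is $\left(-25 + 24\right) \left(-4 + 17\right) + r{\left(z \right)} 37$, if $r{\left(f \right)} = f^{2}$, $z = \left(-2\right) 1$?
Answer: $135$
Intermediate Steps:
$z = -2$
$\left(-25 + 24\right) \left(-4 + 17\right) + r{\left(z \right)} 37 = \left(-25 + 24\right) \left(-4 + 17\right) + \left(-2\right)^{2} \cdot 37 = \left(-1\right) 13 + 4 \cdot 37 = -13 + 148 = 135$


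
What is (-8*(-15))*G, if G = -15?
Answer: -1800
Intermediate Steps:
(-8*(-15))*G = -8*(-15)*(-15) = 120*(-15) = -1800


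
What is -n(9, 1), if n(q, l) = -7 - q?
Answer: 16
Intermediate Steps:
-n(9, 1) = -(-7 - 1*9) = -(-7 - 9) = -1*(-16) = 16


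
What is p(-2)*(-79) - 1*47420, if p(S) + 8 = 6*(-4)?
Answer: -44892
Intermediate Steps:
p(S) = -32 (p(S) = -8 + 6*(-4) = -8 - 24 = -32)
p(-2)*(-79) - 1*47420 = -32*(-79) - 1*47420 = 2528 - 47420 = -44892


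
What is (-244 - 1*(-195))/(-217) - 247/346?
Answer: -5235/10726 ≈ -0.48807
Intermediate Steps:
(-244 - 1*(-195))/(-217) - 247/346 = (-244 + 195)*(-1/217) - 247*1/346 = -49*(-1/217) - 247/346 = 7/31 - 247/346 = -5235/10726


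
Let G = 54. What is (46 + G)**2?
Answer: 10000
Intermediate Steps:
(46 + G)**2 = (46 + 54)**2 = 100**2 = 10000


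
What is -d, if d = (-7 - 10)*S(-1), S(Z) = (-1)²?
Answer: 17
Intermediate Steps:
S(Z) = 1
d = -17 (d = (-7 - 10)*1 = -17*1 = -17)
-d = -1*(-17) = 17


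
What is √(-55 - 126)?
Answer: I*√181 ≈ 13.454*I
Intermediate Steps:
√(-55 - 126) = √(-181) = I*√181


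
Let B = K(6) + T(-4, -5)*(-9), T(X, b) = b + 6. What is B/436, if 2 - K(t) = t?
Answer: -13/436 ≈ -0.029817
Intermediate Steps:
T(X, b) = 6 + b
K(t) = 2 - t
B = -13 (B = (2 - 1*6) + (6 - 5)*(-9) = (2 - 6) + 1*(-9) = -4 - 9 = -13)
B/436 = -13/436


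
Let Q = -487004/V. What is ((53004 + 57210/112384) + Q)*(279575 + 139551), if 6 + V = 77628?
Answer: 24221739906559890997/1090433856 ≈ 2.2213e+10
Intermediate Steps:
V = 77622 (V = -6 + 77628 = 77622)
Q = -243502/38811 (Q = -487004/77622 = -487004*1/77622 = -243502/38811 ≈ -6.2740)
((53004 + 57210/112384) + Q)*(279575 + 139551) = ((53004 + 57210/112384) - 243502/38811)*(279575 + 139551) = ((53004 + 57210*(1/112384)) - 243502/38811)*419126 = ((53004 + 28605/56192) - 243502/38811)*419126 = (2978429373/56192 - 243502/38811)*419126 = (115582139531119/2180867712)*419126 = 24221739906559890997/1090433856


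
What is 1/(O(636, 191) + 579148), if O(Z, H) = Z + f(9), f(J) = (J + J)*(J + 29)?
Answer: 1/580468 ≈ 1.7227e-6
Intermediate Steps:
f(J) = 2*J*(29 + J) (f(J) = (2*J)*(29 + J) = 2*J*(29 + J))
O(Z, H) = 684 + Z (O(Z, H) = Z + 2*9*(29 + 9) = Z + 2*9*38 = Z + 684 = 684 + Z)
1/(O(636, 191) + 579148) = 1/((684 + 636) + 579148) = 1/(1320 + 579148) = 1/580468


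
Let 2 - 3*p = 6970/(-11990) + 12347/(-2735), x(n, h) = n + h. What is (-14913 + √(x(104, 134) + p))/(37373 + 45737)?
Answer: -14913/83110 + √5815770135401490/408809571225 ≈ -0.17925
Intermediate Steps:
x(n, h) = h + n
p = 23268878/9837795 (p = ⅔ - (6970/(-11990) + 12347/(-2735))/3 = ⅔ - (6970*(-1/11990) + 12347*(-1/2735))/3 = ⅔ - (-697/1199 - 12347/2735)/3 = ⅔ - ⅓*(-16710348/3279265) = ⅔ + 5570116/3279265 = 23268878/9837795 ≈ 2.3653)
(-14913 + √(x(104, 134) + p))/(37373 + 45737) = (-14913 + √((134 + 104) + 23268878/9837795))/(37373 + 45737) = (-14913 + √(238 + 23268878/9837795))/83110 = (-14913 + √(2364664088/9837795))*(1/83110) = (-14913 + 2*√5815770135401490/9837795)*(1/83110) = -14913/83110 + √5815770135401490/408809571225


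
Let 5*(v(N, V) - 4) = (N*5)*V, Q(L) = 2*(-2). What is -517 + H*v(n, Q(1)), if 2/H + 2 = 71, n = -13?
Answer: -35561/69 ≈ -515.38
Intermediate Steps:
Q(L) = -4
H = 2/69 (H = 2/(-2 + 71) = 2/69 ≈ 0.028986)
v(N, V) = 4 + N*V (v(N, V) = 4 + ((N*5)*V)/5 = 4 + ((5*N)*V)/5 = 4 + (5*N*V)/5 = 4 + N*V)
-517 + H*v(n, Q(1)) = -517 + 2*(4 - 13*(-4))/69 = -517 + 2*(4 + 52)/69 = -517 + (2/69)*56 = -517 + 112/69 = -35561/69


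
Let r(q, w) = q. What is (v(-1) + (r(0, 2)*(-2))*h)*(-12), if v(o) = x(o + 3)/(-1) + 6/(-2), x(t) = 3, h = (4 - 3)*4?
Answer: 72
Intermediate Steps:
h = 4 (h = 1*4 = 4)
v(o) = -6 (v(o) = 3/(-1) + 6/(-2) = 3*(-1) + 6*(-½) = -3 - 3 = -6)
(v(-1) + (r(0, 2)*(-2))*h)*(-12) = (-6 + (0*(-2))*4)*(-12) = (-6 + 0*4)*(-12) = (-6 + 0)*(-12) = -6*(-12) = 72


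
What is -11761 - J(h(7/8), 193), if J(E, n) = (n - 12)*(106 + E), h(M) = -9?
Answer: -29318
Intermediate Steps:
J(E, n) = (-12 + n)*(106 + E)
-11761 - J(h(7/8), 193) = -11761 - (-1272 - 12*(-9) + 106*193 - 9*193) = -11761 - (-1272 + 108 + 20458 - 1737) = -11761 - 1*17557 = -11761 - 17557 = -29318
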